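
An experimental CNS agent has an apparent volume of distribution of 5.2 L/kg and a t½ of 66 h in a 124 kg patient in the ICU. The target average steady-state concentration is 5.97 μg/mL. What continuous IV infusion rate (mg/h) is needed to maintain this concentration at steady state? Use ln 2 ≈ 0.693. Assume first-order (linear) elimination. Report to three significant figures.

Vd(total) = 124 kg × 5.2 L/kg = 644.8 L
CL = 0.693 × Vd / t½ = 0.693 × 644.8 / 66 = 6.770 L/h
Infusion rate = CL × Css = 6.770 × 5.97 = 40.42 mg/h

40.4 mg/h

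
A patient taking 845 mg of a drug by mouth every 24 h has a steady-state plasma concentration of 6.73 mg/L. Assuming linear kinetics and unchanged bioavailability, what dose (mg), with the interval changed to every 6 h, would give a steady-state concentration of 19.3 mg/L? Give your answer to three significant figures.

With linear kinetics, Css is proportional to dose rate (D/τ) at fixed clearance.
D₂ = D₁ × (Css,target / Css,current) × (τ₂/τ₁) = 845 × (19.3/6.73) × (6/24) = 605.8 mg

606 mg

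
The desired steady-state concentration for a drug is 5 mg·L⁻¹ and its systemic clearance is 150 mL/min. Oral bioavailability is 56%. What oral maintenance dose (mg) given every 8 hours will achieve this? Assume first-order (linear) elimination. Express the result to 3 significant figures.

CL = 150 mL/min = 150 × 0.06 = 9.000 L/h
D = CL × Css × τ / F = 9.000 × 5 × 8 / 0.56 = 642.9 mg

643 mg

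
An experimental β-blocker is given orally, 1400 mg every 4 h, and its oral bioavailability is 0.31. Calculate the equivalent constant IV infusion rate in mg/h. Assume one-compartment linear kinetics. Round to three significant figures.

Equivalent systemic input: infusion rate = F·D/τ.
Rate = 0.31 × 1400 / 4 = 108.5 mg/h

109 mg/h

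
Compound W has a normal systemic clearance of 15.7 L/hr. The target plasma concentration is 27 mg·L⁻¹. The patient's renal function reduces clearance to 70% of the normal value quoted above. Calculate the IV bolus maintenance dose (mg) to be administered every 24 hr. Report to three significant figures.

Patient clearance = 0.7 × 15.70 = 10.99 L/h
At steady state, dose per interval replaces the amount cleared in that interval: D/τ = CL·Css.
D = CL × Css × τ = 10.99 × 27 × 24 = 7122 mg

7120 mg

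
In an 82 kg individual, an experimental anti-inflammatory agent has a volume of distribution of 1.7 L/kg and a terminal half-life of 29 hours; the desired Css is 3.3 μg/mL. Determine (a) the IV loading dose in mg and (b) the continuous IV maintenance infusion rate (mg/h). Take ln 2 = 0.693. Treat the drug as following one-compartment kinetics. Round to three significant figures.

(a) 460 mg; (b) 11.0 mg/h

Total Vd = 1.7 × 82 = 139.4 L
LD = Vd × C = 139.4 × 3.3 = 460.0 mg
CL = 0.693 × Vd / t½ = 0.693 × 139.4 / 29 = 3.331 L/h
Infusion rate = CL × Css = 3.331 × 3.3 = 10.99 mg/h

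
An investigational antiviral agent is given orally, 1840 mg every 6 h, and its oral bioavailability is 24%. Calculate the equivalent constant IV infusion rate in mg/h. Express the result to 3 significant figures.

73.6 mg/h

Equivalent systemic input: infusion rate = F·D/τ.
Rate = 0.24 × 1840 / 6 = 73.60 mg/h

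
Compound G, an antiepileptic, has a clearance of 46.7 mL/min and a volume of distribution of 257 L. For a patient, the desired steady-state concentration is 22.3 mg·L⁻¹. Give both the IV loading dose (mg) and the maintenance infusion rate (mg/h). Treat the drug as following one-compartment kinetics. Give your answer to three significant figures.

(a) 5730 mg; (b) 62.5 mg/h

LD = Vd · C_target = 257.0 × 22.3 = 5731 mg
Convert clearance: 46.7 mL/min × 60 min/h ÷ 1000 mL/L = 2.802 L/h
Maintenance: replace elimination → rate = CL × Css = 2.802 × 22.3 = 62.48 mg/h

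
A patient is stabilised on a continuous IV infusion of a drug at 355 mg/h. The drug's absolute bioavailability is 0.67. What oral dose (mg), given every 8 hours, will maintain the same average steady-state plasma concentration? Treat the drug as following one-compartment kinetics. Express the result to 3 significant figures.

To maintain the same Css, the systemic dosing rate must be unchanged: F·D/τ = infusion rate.
D = rate × τ / F = 355 × 8 / 0.67 = 4239 mg

4240 mg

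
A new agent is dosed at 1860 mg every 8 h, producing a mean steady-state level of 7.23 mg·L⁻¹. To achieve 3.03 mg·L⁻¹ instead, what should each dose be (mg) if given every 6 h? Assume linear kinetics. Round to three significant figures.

585 mg

With linear kinetics, Css is proportional to dose rate (D/τ) at fixed clearance.
D₂ = D₁ × (Css,target / Css,current) × (τ₂/τ₁) = 1860 × (3.03/7.23) × (6/8) = 584.6 mg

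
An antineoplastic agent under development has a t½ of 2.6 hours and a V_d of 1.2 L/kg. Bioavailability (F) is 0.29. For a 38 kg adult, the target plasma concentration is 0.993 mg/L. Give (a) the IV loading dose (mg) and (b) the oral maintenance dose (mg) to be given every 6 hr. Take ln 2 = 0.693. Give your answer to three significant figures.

Vd(total) = 38 kg × 1.2 L/kg = 45.60 L
LD = Vd × C = 45.60 × 0.993 = 45.28 mg
CL = 0.693 × Vd / t½ = 0.693 × 45.60 / 2.6 = 12.15 L/h
D = CL × Css × τ / F = 12.15 × 0.993 × 6 / 0.29 = 249.6 mg

(a) 45.3 mg; (b) 250 mg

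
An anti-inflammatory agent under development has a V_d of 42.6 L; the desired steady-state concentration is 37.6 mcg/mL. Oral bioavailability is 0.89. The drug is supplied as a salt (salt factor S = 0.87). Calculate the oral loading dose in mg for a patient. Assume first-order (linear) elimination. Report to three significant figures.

The loading dose fills Vd to the target concentration.
LD = Vd × C / F / S = 42.60 × 37.60 / 0.89 / 0.87 = 2069 mg

2070 mg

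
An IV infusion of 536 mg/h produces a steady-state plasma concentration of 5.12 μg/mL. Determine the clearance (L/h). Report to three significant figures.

At steady state, infusion rate = CL × Css, so CL = rate / Css.
CL = 536 / 5.12 = 104.7 L/h

105 L/h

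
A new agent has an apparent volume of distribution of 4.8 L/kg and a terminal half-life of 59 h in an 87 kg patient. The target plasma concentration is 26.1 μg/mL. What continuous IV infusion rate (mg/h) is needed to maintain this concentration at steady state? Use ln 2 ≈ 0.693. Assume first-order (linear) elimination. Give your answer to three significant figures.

128 mg/h

Vd(total) = 87 kg × 4.8 L/kg = 417.6 L
k = 0.693/59 = 0.01175 h⁻¹, so CL = k·Vd = 0.01175 × 417.6 = 4.907 L/h
Infusion rate = CL × Css = 4.907 × 26.1 = 128.1 mg/h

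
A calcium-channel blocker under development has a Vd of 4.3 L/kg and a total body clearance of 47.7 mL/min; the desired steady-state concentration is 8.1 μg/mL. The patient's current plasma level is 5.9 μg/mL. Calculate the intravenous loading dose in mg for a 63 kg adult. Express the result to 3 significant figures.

596 mg

Vd = 4.3 L/kg × 63 kg = 270.9 L
Concentration deficit ΔC = 8.1 − 5.9 = 2.200 mg/L
LD = Vd × ΔC = 270.9 × 2.200 = 596.0 mg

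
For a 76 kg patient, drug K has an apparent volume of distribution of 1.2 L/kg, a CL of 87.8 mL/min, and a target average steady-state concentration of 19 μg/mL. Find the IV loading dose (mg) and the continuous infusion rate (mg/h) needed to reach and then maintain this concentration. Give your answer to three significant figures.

Vd = 1.2 L/kg × 76 kg = 91.20 L
Loading: fill Vd to C_target → 91.20 L × 19 mg/L = 1733 mg
Convert clearance: 87.8 mL/min × 60 min/h ÷ 1000 mL/L = 5.268 L/h
Infusion rate = 5.268 L/h × 19 mg/L = 100.1 mg/h

(a) 1730 mg; (b) 100 mg/h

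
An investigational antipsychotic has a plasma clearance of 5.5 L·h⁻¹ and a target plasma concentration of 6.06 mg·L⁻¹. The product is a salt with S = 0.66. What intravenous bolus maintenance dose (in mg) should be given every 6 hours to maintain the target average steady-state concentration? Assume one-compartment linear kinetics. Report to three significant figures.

303 mg

D = CL × Css × τ / S = 5.500 × 6.06 × 6 / 0.66 = 303.0 mg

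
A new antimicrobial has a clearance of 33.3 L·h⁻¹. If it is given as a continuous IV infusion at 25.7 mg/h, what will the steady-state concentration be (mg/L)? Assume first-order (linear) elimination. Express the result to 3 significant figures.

Css = rate / CL = 25.7 / 33.30 = 0.7718 mg/L

0.772 mg/L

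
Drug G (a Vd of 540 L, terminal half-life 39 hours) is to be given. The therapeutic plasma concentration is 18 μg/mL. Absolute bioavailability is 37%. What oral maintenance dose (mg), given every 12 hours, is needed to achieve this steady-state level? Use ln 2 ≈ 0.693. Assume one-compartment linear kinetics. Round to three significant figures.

k = 0.693/39 = 0.01777 h⁻¹, so CL = k·Vd = 0.01777 × 540.0 = 9.596 L/h
D = CL × Css × τ / F = 9.596 × 18 × 12 / 0.37 = 5602 mg

5600 mg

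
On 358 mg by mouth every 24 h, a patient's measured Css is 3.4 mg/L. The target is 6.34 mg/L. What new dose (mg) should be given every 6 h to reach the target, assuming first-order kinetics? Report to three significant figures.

For first-order elimination, Css ∝ F·D/(CL·τ); F and CL are unchanged, so Css ∝ D/τ.
D₂ = D₁ × (Css,target / Css,current) × (τ₂/τ₁) = 358 × (6.34/3.4) × (6/24) = 166.9 mg

167 mg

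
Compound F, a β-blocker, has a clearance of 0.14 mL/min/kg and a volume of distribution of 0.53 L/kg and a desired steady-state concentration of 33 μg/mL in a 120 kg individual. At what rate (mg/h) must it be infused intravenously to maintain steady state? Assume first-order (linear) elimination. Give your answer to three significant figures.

33.3 mg/h

CL = 0.14 mL/min/kg × 120 kg = 16.80 mL/min = 16.80 × 60/1000 = 1.008 L/h
R₀ = 1.008 × 33 = 33.26 mg/h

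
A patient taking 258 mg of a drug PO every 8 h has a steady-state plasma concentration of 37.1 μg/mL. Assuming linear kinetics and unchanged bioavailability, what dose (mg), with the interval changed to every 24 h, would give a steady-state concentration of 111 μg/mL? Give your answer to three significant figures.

For first-order elimination, Css ∝ F·D/(CL·τ); F and CL are unchanged, so Css ∝ D/τ.
D₂ = D₁ × (Css,target / Css,current) × (τ₂/τ₁) = 258 × (111/37.1) × (24/8) = 2316 mg

2320 mg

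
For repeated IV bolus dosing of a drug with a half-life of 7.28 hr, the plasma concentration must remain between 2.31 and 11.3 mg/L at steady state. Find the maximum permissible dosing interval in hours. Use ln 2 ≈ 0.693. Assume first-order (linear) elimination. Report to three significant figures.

k = 0.693 / t½ = 0.693 / 7.28 = 0.09519 h⁻¹
Between IV bolus doses, concentration decays as C = C₀·e^(−kτ), so C_peak/C_trough = e^(kτ).
τ_max = ln(C_peak/C_trough) / k = ln(11.3/2.31) / 0.09519 = 1.588 / 0.09519 = 16.68 h

16.7 h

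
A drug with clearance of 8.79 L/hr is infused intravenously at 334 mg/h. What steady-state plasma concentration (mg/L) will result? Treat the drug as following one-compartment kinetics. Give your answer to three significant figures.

Css = rate / CL = 334 / 8.790 = 38.00 mg/L

38.0 mg/L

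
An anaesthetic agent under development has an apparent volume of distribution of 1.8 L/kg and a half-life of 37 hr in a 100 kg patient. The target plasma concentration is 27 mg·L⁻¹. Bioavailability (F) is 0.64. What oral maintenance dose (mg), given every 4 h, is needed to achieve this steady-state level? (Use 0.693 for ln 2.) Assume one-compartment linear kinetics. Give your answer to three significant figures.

Total Vd = 1.8 × 100 = 180.0 L
CL = 0.693 × Vd / t½ = 0.693 × 180.0 / 37 = 3.371 L/h
D = CL × Css × τ / F = 3.371 × 27 × 4 / 0.64 = 568.9 mg

569 mg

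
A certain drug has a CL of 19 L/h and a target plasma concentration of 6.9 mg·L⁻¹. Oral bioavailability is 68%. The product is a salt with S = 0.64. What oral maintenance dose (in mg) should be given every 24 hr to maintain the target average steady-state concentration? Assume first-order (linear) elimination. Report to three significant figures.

D = CL × Css × τ / F / S = 19.00 × 6.9 × 24 / 0.68 / 0.64 = 7230 mg

7230 mg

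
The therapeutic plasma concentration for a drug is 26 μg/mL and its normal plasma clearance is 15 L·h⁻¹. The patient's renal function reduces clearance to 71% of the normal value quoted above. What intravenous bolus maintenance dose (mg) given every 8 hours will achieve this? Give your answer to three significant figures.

2220 mg

Patient clearance = 0.71 × 15.00 = 10.65 L/h
D = CL × Css × τ = 10.65 × 26 × 8 = 2215 mg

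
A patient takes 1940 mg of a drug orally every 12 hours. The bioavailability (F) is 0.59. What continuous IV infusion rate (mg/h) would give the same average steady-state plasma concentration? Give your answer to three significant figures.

Equivalent systemic input: infusion rate = F·D/τ.
Rate = 0.59 × 1940 / 12 = 95.38 mg/h

95.4 mg/h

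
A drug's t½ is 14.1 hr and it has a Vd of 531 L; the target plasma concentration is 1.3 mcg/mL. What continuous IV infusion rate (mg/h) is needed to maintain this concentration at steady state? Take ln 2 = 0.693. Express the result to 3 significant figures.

33.9 mg/h

CL = 0.693 × Vd / t½ = 0.693 × 531.0 / 14.1 = 26.10 L/h
Infusion rate = CL × Css = 26.10 × 1.3 = 33.93 mg/h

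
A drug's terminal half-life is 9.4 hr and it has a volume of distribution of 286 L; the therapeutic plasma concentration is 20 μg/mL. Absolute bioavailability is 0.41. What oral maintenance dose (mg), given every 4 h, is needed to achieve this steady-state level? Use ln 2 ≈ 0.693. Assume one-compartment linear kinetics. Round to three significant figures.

4110 mg

CL = 0.693 × Vd / t½ = 0.693 × 286.0 / 9.4 = 21.08 L/h
D = CL × Css × τ / F = 21.08 × 20 × 4 / 0.41 = 4113 mg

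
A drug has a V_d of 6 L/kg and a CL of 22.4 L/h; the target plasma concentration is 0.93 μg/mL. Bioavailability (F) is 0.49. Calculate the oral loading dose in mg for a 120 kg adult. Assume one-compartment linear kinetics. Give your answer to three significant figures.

1370 mg

Vd = 6 L/kg × 120 kg = 720.0 L
LD = Vd × C / F = 720.0 × 0.9300 / 0.49 = 1367 mg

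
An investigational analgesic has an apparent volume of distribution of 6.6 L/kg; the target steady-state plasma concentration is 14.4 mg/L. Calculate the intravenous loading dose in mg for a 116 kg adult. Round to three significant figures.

11000 mg

Vd = 6.6 L/kg × 116 kg = 765.6 L
The loading dose fills Vd to the target concentration.
LD = Vd × C = 765.6 × 14.40 = 11020 mg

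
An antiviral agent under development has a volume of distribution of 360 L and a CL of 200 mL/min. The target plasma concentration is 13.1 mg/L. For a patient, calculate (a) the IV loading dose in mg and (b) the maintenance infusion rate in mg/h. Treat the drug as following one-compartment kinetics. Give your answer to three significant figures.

Loading dose = Vd × C = 360.0 × 13.1 = 4716 mg
CL = 200 mL/min = 200 × 0.06 = 12.00 L/h
Maintenance: replace elimination → rate = CL × Css = 12.00 × 13.1 = 157.2 mg/h

(a) 4720 mg; (b) 157 mg/h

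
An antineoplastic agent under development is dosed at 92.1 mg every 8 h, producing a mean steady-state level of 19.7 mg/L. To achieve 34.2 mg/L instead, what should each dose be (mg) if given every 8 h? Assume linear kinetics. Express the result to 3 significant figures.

With linear kinetics, Css is proportional to dose rate (D/τ) at fixed clearance.
D₂ = D₁ × (Css,target / Css,current) = 92.1 × 34.2/19.7 = 159.9 mg

160 mg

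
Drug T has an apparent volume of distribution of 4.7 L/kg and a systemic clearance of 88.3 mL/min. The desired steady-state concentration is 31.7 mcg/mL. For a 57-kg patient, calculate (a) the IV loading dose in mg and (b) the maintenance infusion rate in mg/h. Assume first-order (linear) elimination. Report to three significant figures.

(a) 8490 mg; (b) 168 mg/h

Total Vd = 4.7 × 57 = 267.9 L
Loading dose = Vd × C = 267.9 × 31.7 = 8492 mg
Convert clearance: 88.3 mL/min × 60 min/h ÷ 1000 mL/L = 5.298 L/h
Maintenance infusion rate = CL × Css = 5.298 × 31.7 = 167.9 mg/h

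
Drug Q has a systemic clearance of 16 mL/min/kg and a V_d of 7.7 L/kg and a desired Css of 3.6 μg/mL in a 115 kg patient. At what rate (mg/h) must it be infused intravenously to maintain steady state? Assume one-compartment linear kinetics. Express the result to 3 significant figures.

397 mg/h

CL = 16 mL/min/kg × 115 kg = 1840 mL/min = 1840 × 60/1000 = 110.4 L/h
Maintenance depends on clearance, not Vd — rate in must match rate out.
R₀ = 110.4 × 3.6 = 397.4 mg/h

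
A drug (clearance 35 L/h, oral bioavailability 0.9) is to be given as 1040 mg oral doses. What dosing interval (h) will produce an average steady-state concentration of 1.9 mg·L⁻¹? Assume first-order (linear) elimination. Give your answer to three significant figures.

14.1 h

F·D/τ = CL·Css → τ = F·D / (CL·Css).
τ = 0.9 × 1040 / (35 × 1.9) = 14.08 h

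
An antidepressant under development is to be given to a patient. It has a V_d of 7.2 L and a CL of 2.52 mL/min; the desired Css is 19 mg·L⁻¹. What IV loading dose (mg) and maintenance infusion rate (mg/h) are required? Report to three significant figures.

(a) 137 mg; (b) 2.87 mg/h

Loading dose = Vd × C = 7.200 × 19 = 136.8 mg
Convert clearance: 2.52 mL/min × 60 min/h ÷ 1000 mL/L = 0.1512 L/h
Maintenance: replace elimination → rate = CL × Css = 0.1512 × 19 = 2.873 mg/h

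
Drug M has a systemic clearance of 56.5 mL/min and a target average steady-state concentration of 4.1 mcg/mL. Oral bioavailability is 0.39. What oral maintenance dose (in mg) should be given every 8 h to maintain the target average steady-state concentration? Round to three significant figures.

285 mg

Convert clearance: 56.5 mL/min × 60 min/h ÷ 1000 mL/L = 3.390 L/h
D = CL × Css × τ / F = 3.390 × 4.1 × 8 / 0.39 = 285.1 mg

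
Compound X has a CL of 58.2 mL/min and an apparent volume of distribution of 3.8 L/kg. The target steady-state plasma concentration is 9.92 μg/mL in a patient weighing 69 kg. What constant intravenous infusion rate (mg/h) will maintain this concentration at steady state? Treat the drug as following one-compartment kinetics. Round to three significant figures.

34.6 mg/h

CL = 58.2 mL/min × 60/1000 = 3.492 L/h
R₀ = 3.492 × 9.92 = 34.64 mg/h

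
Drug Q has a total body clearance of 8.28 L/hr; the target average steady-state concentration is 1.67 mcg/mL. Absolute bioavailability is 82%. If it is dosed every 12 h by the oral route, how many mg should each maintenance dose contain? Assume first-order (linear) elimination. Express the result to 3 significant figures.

D = CL × Css × τ / F = 8.280 × 1.67 × 12 / 0.82 = 202.4 mg

202 mg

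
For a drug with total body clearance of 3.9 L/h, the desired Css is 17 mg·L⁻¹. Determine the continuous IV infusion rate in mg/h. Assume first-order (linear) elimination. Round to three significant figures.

66.3 mg/h

Rate = CL × Css = 3.900 × 17 = 66.30 mg/h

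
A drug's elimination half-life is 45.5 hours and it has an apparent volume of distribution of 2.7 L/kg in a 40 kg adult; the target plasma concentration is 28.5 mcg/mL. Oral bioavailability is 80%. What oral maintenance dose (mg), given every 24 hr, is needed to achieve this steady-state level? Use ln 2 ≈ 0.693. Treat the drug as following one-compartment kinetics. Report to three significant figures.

1410 mg

Total Vd = 2.7 × 40 = 108.0 L
CL = 0.693 × Vd / t½ = 0.693 × 108.0 / 45.5 = 1.645 L/h
D = CL × Css × τ / F = 1.645 × 28.5 × 24 / 0.8 = 1406 mg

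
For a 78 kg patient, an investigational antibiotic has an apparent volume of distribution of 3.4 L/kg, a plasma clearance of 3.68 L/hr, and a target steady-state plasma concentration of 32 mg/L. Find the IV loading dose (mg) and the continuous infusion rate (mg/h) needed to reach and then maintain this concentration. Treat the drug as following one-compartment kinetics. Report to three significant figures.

Vd(total) = 78 kg × 3.4 L/kg = 265.2 L
Loading: fill Vd to C_target → 265.2 L × 32 mg/L = 8486 mg
Maintenance: replace elimination → rate = CL × Css = 3.680 × 32 = 117.8 mg/h

(a) 8490 mg; (b) 118 mg/h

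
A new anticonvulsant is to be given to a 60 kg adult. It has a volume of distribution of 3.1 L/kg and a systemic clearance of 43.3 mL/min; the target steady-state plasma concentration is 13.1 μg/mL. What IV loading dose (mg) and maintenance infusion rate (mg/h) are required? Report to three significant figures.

(a) 2440 mg; (b) 34.0 mg/h

Vd = 3.1 L/kg × 60 kg = 186.0 L
Loading: fill Vd to C_target → 186.0 L × 13.1 mg/L = 2437 mg
Convert clearance: 43.3 mL/min × 60 min/h ÷ 1000 mL/L = 2.598 L/h
Maintenance infusion rate = CL × Css = 2.598 × 13.1 = 34.03 mg/h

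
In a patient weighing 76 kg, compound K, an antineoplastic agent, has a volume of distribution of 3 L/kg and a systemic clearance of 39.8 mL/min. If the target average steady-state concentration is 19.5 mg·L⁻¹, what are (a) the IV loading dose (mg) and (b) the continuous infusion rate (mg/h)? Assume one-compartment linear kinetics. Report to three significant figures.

Vd = 3 L/kg × 76 kg = 228.0 L
LD = Vd · C_target = 228.0 × 19.5 = 4446 mg
CL = 39.8 mL/min = 39.8 × 0.06 = 2.388 L/h
Infusion rate = 2.388 L/h × 19.5 mg/L = 46.57 mg/h

(a) 4450 mg; (b) 46.6 mg/h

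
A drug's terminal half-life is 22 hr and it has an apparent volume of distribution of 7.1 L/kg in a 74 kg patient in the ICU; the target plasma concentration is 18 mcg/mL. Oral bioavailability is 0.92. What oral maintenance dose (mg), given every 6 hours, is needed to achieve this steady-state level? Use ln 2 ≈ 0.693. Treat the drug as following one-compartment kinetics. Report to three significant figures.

Vd = 7.1 L/kg × 74 kg = 525.4 L
CL = ln 2 · Vd / t½ = 0.693 × 525.4 / 22 = 16.55 L/h
D = CL × Css × τ / F = 16.55 × 18 × 6 / 0.92 = 1943 mg

1940 mg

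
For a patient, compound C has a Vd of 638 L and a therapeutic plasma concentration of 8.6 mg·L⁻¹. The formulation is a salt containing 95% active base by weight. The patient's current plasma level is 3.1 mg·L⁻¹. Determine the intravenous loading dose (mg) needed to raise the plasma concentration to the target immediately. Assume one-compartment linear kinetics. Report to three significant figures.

3690 mg

Concentration deficit ΔC = 8.6 − 3.1 = 5.500 mg/L
LD = Vd × ΔC / S = 638.0 × 5.500 / 0.95 = 3694 mg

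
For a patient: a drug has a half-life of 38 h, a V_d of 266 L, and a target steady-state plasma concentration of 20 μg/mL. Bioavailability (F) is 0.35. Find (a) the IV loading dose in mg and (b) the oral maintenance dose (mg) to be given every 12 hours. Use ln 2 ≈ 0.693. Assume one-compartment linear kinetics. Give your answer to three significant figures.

LD = Vd × C = 266.0 × 20 = 5320 mg
CL = 0.693 × Vd / t½ = 0.693 × 266.0 / 38 = 4.851 L/h
D = CL × Css × τ / F = 4.851 × 20 × 12 / 0.35 = 3326 mg

(a) 5320 mg; (b) 3330 mg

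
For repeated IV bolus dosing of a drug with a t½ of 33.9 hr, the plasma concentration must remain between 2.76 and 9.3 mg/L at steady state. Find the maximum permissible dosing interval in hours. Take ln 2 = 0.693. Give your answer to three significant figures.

k = 0.693 / t½ = 0.693 / 33.9 = 0.02044 h⁻¹
Between IV bolus doses, concentration decays as C = C₀·e^(−kτ), so C_peak/C_trough = e^(kτ).
τ_max = ln(C_peak/C_trough) / k = ln(9.3/2.76) / 0.02044 = 1.215 / 0.02044 = 59.44 h

59.4 h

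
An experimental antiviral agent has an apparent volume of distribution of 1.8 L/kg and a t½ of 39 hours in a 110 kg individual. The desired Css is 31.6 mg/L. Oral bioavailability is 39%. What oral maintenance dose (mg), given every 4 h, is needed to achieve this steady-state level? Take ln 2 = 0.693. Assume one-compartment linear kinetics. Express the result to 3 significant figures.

Total Vd = 1.8 × 110 = 198.0 L
CL = 0.693 × Vd / t½ = 0.693 × 198.0 / 39 = 3.518 L/h
D = CL × Css × τ / F = 3.518 × 31.6 × 4 / 0.39 = 1140 mg

1140 mg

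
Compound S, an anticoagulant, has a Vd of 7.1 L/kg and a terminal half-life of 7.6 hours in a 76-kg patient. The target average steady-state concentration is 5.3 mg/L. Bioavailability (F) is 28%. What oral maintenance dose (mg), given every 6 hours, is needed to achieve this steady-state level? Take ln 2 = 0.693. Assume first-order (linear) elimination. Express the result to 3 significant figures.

5590 mg

Total Vd = 7.1 × 76 = 539.6 L
k = 0.693/7.6 = 0.09118 h⁻¹, so CL = k·Vd = 0.09118 × 539.6 = 49.20 L/h
D = CL × Css × τ / F = 49.20 × 5.3 × 6 / 0.28 = 5588 mg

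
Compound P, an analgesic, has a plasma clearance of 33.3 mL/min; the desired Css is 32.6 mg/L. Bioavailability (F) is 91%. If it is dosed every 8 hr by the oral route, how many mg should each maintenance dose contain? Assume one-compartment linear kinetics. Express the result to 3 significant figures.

Convert clearance: 33.3 mL/min × 60 min/h ÷ 1000 mL/L = 1.998 L/h
D = CL × Css × τ / F = 1.998 × 32.6 × 8 / 0.91 = 572.6 mg

573 mg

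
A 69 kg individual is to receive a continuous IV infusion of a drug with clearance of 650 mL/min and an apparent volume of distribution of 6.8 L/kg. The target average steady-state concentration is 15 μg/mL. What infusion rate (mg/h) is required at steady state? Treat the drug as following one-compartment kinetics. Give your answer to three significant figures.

585 mg/h

Convert clearance: 650 mL/min × 60 min/h ÷ 1000 mL/L = 39.00 L/h
Rate = CL × Css = 39.00 × 15 = 585.0 mg/h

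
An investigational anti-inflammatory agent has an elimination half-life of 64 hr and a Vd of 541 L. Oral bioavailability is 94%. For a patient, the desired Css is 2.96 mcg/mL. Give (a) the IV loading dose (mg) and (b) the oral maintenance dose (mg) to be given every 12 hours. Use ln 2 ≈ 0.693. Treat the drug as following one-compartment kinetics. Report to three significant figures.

LD = Vd × C = 541.0 × 2.96 = 1601 mg
CL = 0.693 × Vd / t½ = 0.693 × 541.0 / 64 = 5.858 L/h
D = CL × Css × τ / F = 5.858 × 2.96 × 12 / 0.94 = 221.4 mg

(a) 1600 mg; (b) 221 mg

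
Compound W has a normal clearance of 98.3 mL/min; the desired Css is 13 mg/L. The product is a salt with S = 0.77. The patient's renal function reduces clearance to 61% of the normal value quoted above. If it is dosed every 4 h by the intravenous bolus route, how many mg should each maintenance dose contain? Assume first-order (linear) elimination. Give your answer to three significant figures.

Convert clearance: 98.3 mL/min × 60 min/h ÷ 1000 mL/L = 5.898 L/h
Patient clearance = 0.61 × 5.898 = 3.598 L/h
D = CL × Css × τ / S = 3.598 × 13 × 4 / 0.77 = 243.0 mg

243 mg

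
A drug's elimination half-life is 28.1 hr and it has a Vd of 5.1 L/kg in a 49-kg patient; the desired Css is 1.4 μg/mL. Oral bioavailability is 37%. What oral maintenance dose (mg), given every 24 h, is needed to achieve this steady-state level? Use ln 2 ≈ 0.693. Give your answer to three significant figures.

560 mg

Total Vd = 5.1 × 49 = 249.9 L
CL = 0.693 × Vd / t½ = 0.693 × 249.9 / 28.1 = 6.163 L/h
D = CL × Css × τ / F = 6.163 × 1.4 × 24 / 0.37 = 559.7 mg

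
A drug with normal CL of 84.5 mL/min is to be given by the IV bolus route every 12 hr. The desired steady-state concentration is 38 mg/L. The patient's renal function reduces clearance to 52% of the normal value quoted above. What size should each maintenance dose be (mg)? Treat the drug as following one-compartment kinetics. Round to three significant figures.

1200 mg

CL = 84.5 mL/min × 60/1000 = 5.070 L/h
Patient clearance = 0.52 × 5.070 = 2.636 L/h
D = CL × Css × τ = 2.636 × 38 × 12 = 1202 mg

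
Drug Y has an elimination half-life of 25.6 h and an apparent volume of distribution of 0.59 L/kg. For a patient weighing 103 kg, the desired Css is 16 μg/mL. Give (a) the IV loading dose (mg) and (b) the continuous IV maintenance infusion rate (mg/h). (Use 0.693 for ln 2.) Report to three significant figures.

(a) 972 mg; (b) 26.3 mg/h

Vd = 0.59 L/kg × 103 kg = 60.77 L
LD = Vd × C = 60.77 × 16 = 972.3 mg
CL = 0.693 × Vd / t½ = 0.693 × 60.77 / 25.6 = 1.645 L/h
Infusion rate = CL × Css = 1.645 × 16 = 26.32 mg/h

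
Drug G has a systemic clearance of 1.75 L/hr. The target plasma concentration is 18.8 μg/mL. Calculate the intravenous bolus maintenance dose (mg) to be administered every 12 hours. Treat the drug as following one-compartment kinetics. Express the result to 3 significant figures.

D = CL × Css × τ = 1.750 × 18.8 × 12 = 394.8 mg

395 mg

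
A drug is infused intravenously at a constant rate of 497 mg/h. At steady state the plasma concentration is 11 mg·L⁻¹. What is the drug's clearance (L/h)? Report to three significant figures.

At steady state, infusion rate = CL × Css, so CL = rate / Css.
CL = 497 / 11 = 45.18 L/h

45.2 L/h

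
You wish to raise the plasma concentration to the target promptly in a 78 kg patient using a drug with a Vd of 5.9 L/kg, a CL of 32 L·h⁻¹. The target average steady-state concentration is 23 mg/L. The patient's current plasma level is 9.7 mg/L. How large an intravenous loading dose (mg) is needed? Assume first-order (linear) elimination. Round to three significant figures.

6120 mg

Total Vd = 5.9 × 78 = 460.2 L
The loading dose fills Vd to the target concentration; clearance is irrelevant here.
Concentration deficit ΔC = 23 − 9.7 = 13.30 mg/L
LD = Vd × ΔC = 460.2 × 13.30 = 6121 mg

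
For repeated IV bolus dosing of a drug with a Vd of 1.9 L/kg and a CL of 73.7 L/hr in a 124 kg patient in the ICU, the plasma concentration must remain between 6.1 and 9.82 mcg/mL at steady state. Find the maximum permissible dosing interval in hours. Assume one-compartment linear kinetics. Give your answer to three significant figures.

Vd = 1.9 L/kg × 124 kg = 235.6 L
k = CL / Vd = 73.70 / 235.6 = 0.3128 h⁻¹
Between IV bolus doses, concentration decays as C = C₀·e^(−kτ), so C_peak/C_trough = e^(kτ).
τ_max = ln(C_peak/C_trough) / k = ln(9.82/6.1) / 0.3128 = 0.4761 / 0.3128 = 1.522 h

1.52 h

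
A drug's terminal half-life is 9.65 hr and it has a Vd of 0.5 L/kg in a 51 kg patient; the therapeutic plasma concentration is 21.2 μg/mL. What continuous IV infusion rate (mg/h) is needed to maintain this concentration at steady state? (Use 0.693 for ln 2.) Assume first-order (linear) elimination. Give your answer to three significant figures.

Total Vd = 0.5 × 51 = 25.50 L
k = 0.693/9.65 = 0.07181 h⁻¹, so CL = k·Vd = 0.07181 × 25.50 = 1.831 L/h
Infusion rate = CL × Css = 1.831 × 21.2 = 38.82 mg/h

38.8 mg/h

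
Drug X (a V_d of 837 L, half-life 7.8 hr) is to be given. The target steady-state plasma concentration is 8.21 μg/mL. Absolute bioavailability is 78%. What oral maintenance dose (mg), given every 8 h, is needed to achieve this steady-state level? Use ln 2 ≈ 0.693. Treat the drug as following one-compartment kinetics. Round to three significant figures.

CL = ln 2 · Vd / t½ = 0.693 × 837.0 / 7.8 = 74.36 L/h
D = CL × Css × τ / F = 74.36 × 8.21 × 8 / 0.78 = 6261 mg

6260 mg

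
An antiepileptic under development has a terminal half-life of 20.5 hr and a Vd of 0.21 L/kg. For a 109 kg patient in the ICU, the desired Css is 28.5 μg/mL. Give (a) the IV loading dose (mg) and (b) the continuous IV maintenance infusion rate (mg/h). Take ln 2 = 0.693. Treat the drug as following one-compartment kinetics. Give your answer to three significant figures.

(a) 652 mg; (b) 22.1 mg/h

Vd(total) = 109 kg × 0.21 L/kg = 22.89 L
LD = Vd × C = 22.89 × 28.5 = 652.4 mg
CL = 0.693 × Vd / t½ = 0.693 × 22.89 / 20.5 = 0.7738 L/h
Infusion rate = CL × Css = 0.7738 × 28.5 = 22.05 mg/h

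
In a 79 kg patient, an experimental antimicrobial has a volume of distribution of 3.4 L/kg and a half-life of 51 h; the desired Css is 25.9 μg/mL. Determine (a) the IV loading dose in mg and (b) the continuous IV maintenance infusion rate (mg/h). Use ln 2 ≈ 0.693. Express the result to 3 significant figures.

(a) 6960 mg; (b) 94.5 mg/h

Total Vd = 3.4 × 79 = 268.6 L
LD = Vd × C = 268.6 × 25.9 = 6957 mg
CL = 0.693 × Vd / t½ = 0.693 × 268.6 / 51 = 3.650 L/h
Infusion rate = CL × Css = 3.650 × 25.9 = 94.54 mg/h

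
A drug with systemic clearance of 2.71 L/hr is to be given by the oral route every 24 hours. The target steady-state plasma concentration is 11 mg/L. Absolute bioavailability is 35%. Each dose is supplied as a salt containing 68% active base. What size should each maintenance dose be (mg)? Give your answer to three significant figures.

At steady state, dose per interval replaces the amount cleared in that interval: F·S·D/τ = CL·Css.
D = CL × Css × τ / F / S = 2.710 × 11 × 24 / 0.35 / 0.68 = 3006 mg

3010 mg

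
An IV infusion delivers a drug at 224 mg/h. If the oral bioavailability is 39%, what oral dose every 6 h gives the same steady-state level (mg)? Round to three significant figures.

3450 mg

To maintain the same Css, the systemic dosing rate must be unchanged: F·D/τ = infusion rate.
D = rate × τ / F = 224 × 6 / 0.39 = 3446 mg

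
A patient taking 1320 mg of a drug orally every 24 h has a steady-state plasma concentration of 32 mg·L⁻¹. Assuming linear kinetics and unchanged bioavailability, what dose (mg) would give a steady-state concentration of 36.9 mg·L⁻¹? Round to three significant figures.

For first-order elimination, Css ∝ F·D/(CL·τ); F and CL are unchanged, so Css ∝ D/τ.
D₂ = D₁ × (Css,target / Css,current) = 1320 × 36.9/32 = 1522 mg

1520 mg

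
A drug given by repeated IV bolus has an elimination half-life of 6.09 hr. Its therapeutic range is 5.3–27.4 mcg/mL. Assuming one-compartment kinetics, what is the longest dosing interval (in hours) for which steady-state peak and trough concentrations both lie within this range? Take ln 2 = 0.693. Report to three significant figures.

k = 0.693 / t½ = 0.693 / 6.09 = 0.1138 h⁻¹
Between IV bolus doses, concentration decays as C = C₀·e^(−kτ), so C_peak/C_trough = e^(kτ).
τ_max = ln(C_peak/C_trough) / k = ln(27.4/5.3) / 0.1138 = 1.643 / 0.1138 = 14.44 h

14.4 h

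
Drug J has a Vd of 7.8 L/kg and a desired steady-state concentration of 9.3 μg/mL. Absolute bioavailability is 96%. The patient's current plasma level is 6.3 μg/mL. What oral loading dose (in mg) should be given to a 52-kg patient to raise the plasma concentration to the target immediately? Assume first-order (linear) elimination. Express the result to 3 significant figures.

Vd(total) = 52 kg × 7.8 L/kg = 405.6 L
The loading dose fills Vd to the target concentration.
Concentration deficit ΔC = 9.3 − 6.3 = 3.000 mg/L
LD = Vd × ΔC / F = 405.6 × 3.000 / 0.96 = 1268 mg

1270 mg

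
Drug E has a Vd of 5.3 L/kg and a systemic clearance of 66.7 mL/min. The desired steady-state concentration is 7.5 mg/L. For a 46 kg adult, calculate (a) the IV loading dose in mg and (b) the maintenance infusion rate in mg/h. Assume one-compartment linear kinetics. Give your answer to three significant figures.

Vd = 5.3 L/kg × 46 kg = 243.8 L
Loading: fill Vd to C_target → 243.8 L × 7.5 mg/L = 1829 mg
CL = 66.7 mL/min = 66.7 × 0.06 = 4.002 L/h
Maintenance infusion rate = CL × Css = 4.002 × 7.5 = 30.02 mg/h

(a) 1830 mg; (b) 30.0 mg/h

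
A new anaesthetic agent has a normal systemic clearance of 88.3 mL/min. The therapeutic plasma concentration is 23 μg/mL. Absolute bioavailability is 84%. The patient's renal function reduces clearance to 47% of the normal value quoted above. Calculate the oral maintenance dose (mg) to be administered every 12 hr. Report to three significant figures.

818 mg

CL = 88.3 mL/min × 60/1000 = 5.298 L/h
Patient clearance = 0.47 × 5.298 = 2.490 L/h
D = CL × Css × τ / F = 2.490 × 23 × 12 / 0.84 = 818.1 mg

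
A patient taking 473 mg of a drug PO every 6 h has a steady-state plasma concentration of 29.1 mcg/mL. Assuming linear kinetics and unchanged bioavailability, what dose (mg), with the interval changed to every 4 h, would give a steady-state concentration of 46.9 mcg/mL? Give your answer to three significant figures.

508 mg

With linear kinetics, Css is proportional to dose rate (D/τ) at fixed clearance.
D₂ = D₁ × (Css,target / Css,current) × (τ₂/τ₁) = 473 × (46.9/29.1) × (4/6) = 508.2 mg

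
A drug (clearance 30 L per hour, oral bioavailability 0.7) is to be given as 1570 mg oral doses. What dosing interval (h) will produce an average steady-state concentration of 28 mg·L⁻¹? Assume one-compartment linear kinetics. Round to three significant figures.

F·D/τ = CL·Css → τ = F·D / (CL·Css).
τ = 0.7 × 1570 / (30 × 28) = 1.308 h

1.31 h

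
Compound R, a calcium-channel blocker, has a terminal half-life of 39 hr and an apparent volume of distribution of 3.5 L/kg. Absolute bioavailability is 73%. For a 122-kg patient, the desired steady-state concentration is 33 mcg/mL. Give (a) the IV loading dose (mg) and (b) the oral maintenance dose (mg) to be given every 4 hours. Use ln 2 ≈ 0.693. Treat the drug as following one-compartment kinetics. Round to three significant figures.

Total Vd = 3.5 × 122 = 427.0 L
LD = Vd × C = 427.0 × 33 = 14090 mg
CL = 0.693 × Vd / t½ = 0.693 × 427.0 / 39 = 7.587 L/h
D = CL × Css × τ / F = 7.587 × 33 × 4 / 0.73 = 1372 mg

(a) 14100 mg; (b) 1370 mg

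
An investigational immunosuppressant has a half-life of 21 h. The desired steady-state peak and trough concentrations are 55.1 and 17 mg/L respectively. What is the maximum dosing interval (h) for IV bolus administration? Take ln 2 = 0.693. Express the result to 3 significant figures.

35.6 h

k = 0.693 / t½ = 0.693 / 21 = 0.03300 h⁻¹
Between IV bolus doses, concentration decays as C = C₀·e^(−kτ), so C_peak/C_trough = e^(kτ).
τ_max = ln(C_peak/C_trough) / k = ln(55.1/17) / 0.03300 = 1.176 / 0.03300 = 35.64 h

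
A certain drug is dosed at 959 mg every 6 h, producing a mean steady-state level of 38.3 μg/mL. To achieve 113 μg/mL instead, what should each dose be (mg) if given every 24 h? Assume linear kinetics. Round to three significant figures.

With linear kinetics, Css is proportional to dose rate (D/τ) at fixed clearance.
D₂ = D₁ × (Css,target / Css,current) × (τ₂/τ₁) = 959 × (113/38.3) × (24/6) = 11320 mg

11300 mg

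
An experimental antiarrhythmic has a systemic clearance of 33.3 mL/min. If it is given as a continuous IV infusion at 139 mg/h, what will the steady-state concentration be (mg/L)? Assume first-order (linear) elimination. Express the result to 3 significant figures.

Convert clearance: 33.3 mL/min × 60 min/h ÷ 1000 mL/L = 1.998 L/h
Css = rate / CL = 139 / 1.998 = 69.57 mg/L

69.6 mg/L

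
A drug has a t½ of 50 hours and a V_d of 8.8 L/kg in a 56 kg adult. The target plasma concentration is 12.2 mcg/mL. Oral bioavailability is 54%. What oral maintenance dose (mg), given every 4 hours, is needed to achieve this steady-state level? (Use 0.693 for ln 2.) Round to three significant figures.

617 mg

Total Vd = 8.8 × 56 = 492.8 L
k = 0.693/50 = 0.01386 h⁻¹, so CL = k·Vd = 0.01386 × 492.8 = 6.830 L/h
D = CL × Css × τ / F = 6.830 × 12.2 × 4 / 0.54 = 617.2 mg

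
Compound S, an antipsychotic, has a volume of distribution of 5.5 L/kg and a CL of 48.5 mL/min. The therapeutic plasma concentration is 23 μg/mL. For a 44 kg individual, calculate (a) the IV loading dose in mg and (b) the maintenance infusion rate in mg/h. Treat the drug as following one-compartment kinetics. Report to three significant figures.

Total Vd = 5.5 × 44 = 242.0 L
Loading dose = Vd × C = 242.0 × 23 = 5566 mg
CL = 48.5 mL/min = 48.5 × 0.06 = 2.910 L/h
Maintenance infusion rate = CL × Css = 2.910 × 23 = 66.93 mg/h

(a) 5570 mg; (b) 66.9 mg/h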